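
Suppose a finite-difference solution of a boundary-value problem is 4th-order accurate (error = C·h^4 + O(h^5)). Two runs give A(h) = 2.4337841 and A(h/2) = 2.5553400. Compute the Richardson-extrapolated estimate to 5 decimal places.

2.56344

The leading error scales as h^4; refining by a factor of 2 reduces it by 2^4 = 16.
Extrapolated value = (16·A(h/2) − A(h)) / (16 − 1)
= (16·2.5553400 − 2.4337841) / 15
= 38.4516559 / 15 = 2.5634437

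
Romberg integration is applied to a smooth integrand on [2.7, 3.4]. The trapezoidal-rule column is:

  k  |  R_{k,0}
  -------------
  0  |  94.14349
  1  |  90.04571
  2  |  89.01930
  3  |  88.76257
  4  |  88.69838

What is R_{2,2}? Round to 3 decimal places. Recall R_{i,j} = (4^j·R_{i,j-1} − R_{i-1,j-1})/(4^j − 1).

88.677

Richardson extrapolation on the trapezoidal column (denominator 4−1=3):
R_{1,1} = (4·90.04571 − 94.14349) / 3 = 88.67978
R_{2,1} = (4·89.01930 − 90.04571) / 3 = 88.67716
R_{2,2} = 88.67716 + (88.67716 − 88.67978)/15 = 88.67699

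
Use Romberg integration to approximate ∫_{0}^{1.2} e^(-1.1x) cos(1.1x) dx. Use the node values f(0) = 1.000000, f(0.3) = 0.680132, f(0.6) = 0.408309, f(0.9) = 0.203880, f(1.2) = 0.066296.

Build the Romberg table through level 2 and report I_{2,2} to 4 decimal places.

0.5420

I_{0,0} (trapezoid, 1 panel, h=1.2000): 0.639778
I_{1,0} (trapezoid, 2 panels, h=0.6000): 0.564874
I_{2,0} (trapezoid, 4 panels, h=0.3000): 0.547641
I_{1,1} = 0.564874 + (0.564874 − 0.639778)/3 = 0.539906
I_{2,1} = 0.547641 + (0.547641 − 0.564874)/3 = 0.541897
I_{2,2} = 0.541897 + (0.541897 − 0.539906)/15 = 0.542030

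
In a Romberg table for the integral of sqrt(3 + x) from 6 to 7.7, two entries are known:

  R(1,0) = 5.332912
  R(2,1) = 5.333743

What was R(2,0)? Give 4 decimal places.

From R(2,1) = (4·R(2,0) − R(1,0))/3, solve for R(2,0):
4·R(2,0) = 3·5.333743 + 5.332912 = 21.334141
R(2,0) = 5.333535

5.3335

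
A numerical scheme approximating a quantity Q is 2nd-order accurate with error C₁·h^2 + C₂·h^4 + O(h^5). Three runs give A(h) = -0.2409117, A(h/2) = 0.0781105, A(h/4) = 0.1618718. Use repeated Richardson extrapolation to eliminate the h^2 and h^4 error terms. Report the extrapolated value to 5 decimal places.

0.19015

First eliminate the h^2 term (factor 2^2 = 4):
  B₁ = (4·0.0781105 − (-0.2409117))/3 = 0.1844512
  B₂ = (4·0.1618718 − 0.0781105)/3 = 0.1897922
Then eliminate the h^4 term (factor 2^4 = 16):
  (16·0.1897922 − 0.1844512)/15 = 0.1901483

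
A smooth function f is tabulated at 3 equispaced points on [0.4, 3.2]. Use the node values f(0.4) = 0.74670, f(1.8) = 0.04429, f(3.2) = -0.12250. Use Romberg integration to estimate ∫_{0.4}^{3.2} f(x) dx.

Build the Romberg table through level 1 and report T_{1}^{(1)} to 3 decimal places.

0.374

T_{0}^{(0)} (trapezoid, 1 panel, h=2.8000): 0.87388
T_{1}^{(0)} (trapezoid, 2 panels, h=1.4000): 0.49895
T_{1}^{(1)} = 0.49895 + (0.49895 − 0.87388)/3 = 0.37397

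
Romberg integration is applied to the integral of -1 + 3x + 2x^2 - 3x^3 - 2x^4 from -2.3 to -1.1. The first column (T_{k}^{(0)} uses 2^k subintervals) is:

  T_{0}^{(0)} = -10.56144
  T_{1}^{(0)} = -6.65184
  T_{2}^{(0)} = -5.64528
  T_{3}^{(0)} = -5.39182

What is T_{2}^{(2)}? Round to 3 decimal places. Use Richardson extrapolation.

-5.307

Richardson extrapolation on the trapezoidal column (denominator 4−1=3):
T_{1}^{(1)} = (4·(-6.65184) − (-10.56144)) / 3 = -5.34864
T_{2}^{(1)} = -5.64528 + (-5.64528 − (-6.65184))/3 = -5.30976
T_{2}^{(2)} = -5.30976 + (-5.30976 − (-5.34864))/15 = -5.30717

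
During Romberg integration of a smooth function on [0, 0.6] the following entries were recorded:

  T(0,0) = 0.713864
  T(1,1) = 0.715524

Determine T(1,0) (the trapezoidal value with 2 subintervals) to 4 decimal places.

From T(1,1) = (4·T(1,0) − T(0,0))/3, solve for T(1,0):
4·T(1,0) = 3·0.715524 + 0.713864 = 2.860436
T(1,0) = 0.715109

0.7151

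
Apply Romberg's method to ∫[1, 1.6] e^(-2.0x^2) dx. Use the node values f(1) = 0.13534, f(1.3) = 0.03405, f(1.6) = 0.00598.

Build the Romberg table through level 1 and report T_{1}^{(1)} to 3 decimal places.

0.028

T_{0}^{(0)} (trapezoid, 1 panel, h=0.6000): 0.04240
T_{1}^{(0)} (trapezoid, 2 panels, h=0.3000): 0.03141
T_{1}^{(1)} = 0.03141 + (0.03141 − 0.04240)/3 = 0.02775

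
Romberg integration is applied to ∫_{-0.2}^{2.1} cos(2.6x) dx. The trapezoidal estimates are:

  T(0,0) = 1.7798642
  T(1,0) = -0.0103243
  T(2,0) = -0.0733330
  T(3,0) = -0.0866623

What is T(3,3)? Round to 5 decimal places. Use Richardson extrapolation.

-0.09138

Richardson extrapolation on the trapezoidal column (denominator 4−1=3):
T(1,1) = -0.0103243 + (-0.0103243 − 1.7798642)/3 = -0.6070538
T(2,1) = -0.0733330 + (-0.0733330 − (-0.0103243))/3 = -0.0943359
T(3,1) = -0.0866623 + (-0.0866623 − (-0.0733330))/3 = -0.0911054
T(2,2) = (16·(-0.0943359) − (-0.6070538)) / 15 = -0.0601547
T(3,2) = -0.0911054 + (-0.0911054 − (-0.0943359))/15 = -0.0908900
T(3,3) = -0.0908900 + (-0.0908900 − (-0.0601547))/63 = -0.0913779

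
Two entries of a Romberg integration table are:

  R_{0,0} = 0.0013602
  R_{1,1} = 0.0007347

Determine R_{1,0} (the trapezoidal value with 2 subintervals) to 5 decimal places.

From R_{1,1} = (4·R_{1,0} − R_{0,0})/3, solve for R_{1,0}:
4·R_{1,0} = 3·0.0007347 + 0.0013602 = 0.0035643
R_{1,0} = 0.0008911

0.00089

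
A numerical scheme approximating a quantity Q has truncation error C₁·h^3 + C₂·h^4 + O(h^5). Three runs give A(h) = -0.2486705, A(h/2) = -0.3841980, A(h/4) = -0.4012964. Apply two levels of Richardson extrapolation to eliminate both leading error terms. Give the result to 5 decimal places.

-0.40375

First eliminate the h^3 term (factor 2^3 = 8):
  B₁ = (8·(-0.3841980) − (-0.2486705))/7 = -0.4035591
  B₂ = (8·(-0.4012964) − (-0.3841980))/7 = -0.4037390
Then eliminate the h^4 term (factor 2^4 = 16):
  (16·(-0.4037390) − (-0.4035591))/15 = -0.4037510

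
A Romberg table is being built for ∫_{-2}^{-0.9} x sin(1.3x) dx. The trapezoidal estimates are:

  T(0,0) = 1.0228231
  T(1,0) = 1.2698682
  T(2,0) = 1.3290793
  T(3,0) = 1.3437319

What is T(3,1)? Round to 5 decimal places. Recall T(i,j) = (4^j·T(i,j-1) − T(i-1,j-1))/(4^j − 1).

Richardson extrapolation on the trapezoidal column (denominator 4−1=3):
T(3,1) = (4·1.3437319 − 1.3290793) / 3 = 1.3486161

1.34862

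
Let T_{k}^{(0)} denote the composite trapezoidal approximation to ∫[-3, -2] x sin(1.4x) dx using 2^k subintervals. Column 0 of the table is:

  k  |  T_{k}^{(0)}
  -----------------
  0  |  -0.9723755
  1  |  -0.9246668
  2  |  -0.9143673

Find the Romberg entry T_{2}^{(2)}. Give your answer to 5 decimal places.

Richardson extrapolation on the trapezoidal column (denominator 4−1=3):
T_{1}^{(1)} = -0.9246668 + (-0.9246668 − (-0.9723755))/3 = -0.9087639
T_{2}^{(1)} = -0.9143673 + (-0.9143673 − (-0.9246668))/3 = -0.9109341
T_{2}^{(2)} = (16·(-0.9109341) − (-0.9087639)) / 15 = -0.9110788

-0.91108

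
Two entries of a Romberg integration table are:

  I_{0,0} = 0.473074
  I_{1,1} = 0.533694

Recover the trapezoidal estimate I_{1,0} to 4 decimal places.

From I_{1,1} = (4·I_{1,0} − I_{0,0})/3, solve for I_{1,0}:
4·I_{1,0} = 3·0.533694 + 0.473074 = 2.074156
I_{1,0} = 0.518539

0.5185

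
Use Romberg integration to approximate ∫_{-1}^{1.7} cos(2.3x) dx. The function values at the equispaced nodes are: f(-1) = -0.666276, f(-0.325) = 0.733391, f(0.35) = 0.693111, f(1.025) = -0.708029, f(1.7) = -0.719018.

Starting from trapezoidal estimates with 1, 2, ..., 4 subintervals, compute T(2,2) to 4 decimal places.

T(0,0) (trapezoid, 1 panel, h=2.7000): -1.870147
T(1,0) (trapezoid, 2 panels, h=1.3500): 0.000626
T(2,0) (trapezoid, 4 panels, h=0.6750): 0.017433
T(1,1) = 0.000626 + (0.000626 − (-1.870147))/3 = 0.624217
T(2,1) = 0.017433 + (0.017433 − 0.000626)/3 = 0.023035
T(2,2) = 0.023035 + (0.023035 − 0.624217)/15 = -0.017044

-0.0170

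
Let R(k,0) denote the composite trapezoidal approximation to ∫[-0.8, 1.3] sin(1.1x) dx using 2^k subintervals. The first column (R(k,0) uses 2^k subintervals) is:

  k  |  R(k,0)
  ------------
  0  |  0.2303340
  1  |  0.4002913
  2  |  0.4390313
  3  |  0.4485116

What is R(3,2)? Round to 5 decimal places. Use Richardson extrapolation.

R(2,1) = 0.4390313 + (0.4390313 − 0.4002913)/3 = 0.4519446
R(3,1) = 0.4485116 + (0.4485116 − 0.4390313)/3 = 0.4516717
R(3,2) = 0.4516717 + (0.4516717 − 0.4519446)/15 = 0.4516535

0.45165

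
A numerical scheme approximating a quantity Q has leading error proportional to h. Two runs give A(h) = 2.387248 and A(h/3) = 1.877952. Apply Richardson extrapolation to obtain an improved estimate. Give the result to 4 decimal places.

1.6233

The leading error scales as h; refining by a factor of 3 reduces it by 3^1 = 3.
Extrapolated value = (3·A(h/3) − A(h)) / (3 − 1)
= (3·1.877952 − 2.387248) / 2
= 3.246608 / 2 = 1.623304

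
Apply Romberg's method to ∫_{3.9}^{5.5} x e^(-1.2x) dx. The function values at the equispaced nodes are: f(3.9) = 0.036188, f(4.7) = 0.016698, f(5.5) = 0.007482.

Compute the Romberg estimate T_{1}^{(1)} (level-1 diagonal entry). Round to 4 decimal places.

0.0295

T_{0}^{(0)} (trapezoid, 1 panel, h=1.6000): 0.034936
T_{1}^{(0)} (trapezoid, 2 panels, h=0.8000): 0.030826
T_{1}^{(1)} = 0.030826 + (0.030826 − 0.034936)/3 = 0.029456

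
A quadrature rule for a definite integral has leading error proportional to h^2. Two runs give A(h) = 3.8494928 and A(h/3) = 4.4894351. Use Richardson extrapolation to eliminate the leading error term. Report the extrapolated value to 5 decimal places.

4.56943

Extrapolated value = (9·A(h/3) − A(h)) / (9 − 1)
= (9·4.4894351 − 3.8494928) / 8
= 36.5554231 / 8 = 4.5694279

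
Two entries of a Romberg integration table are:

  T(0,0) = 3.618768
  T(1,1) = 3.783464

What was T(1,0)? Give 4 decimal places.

From T(1,1) = (4·T(1,0) − T(0,0))/3, solve for T(1,0):
4·T(1,0) = 3·3.783464 + 3.618768 = 14.969160
T(1,0) = 3.742290

3.7423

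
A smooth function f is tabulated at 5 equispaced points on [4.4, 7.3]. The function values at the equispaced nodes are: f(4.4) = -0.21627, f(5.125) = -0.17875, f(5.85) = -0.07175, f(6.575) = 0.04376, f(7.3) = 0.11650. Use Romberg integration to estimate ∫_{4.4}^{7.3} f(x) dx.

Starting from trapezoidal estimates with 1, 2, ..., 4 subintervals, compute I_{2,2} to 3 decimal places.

I_{0,0} (trapezoid, 1 panel, h=2.9000): -0.14467
I_{1,0} (trapezoid, 2 panels, h=1.4500): -0.17637
I_{2,0} (trapezoid, 4 panels, h=0.7250): -0.18605
I_{1,1} = -0.17637 + (-0.17637 − (-0.14467))/3 = -0.18694
I_{2,1} = -0.18605 + (-0.18605 − (-0.17637))/3 = -0.18928
I_{2,2} = -0.18928 + (-0.18928 − (-0.18694))/15 = -0.18944

-0.189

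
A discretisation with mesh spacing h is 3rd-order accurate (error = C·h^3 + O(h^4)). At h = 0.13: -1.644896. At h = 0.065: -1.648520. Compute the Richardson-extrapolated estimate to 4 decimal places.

-1.6490

The leading error scales as h^3; refining by a factor of 2 reduces it by 2^3 = 8.
Extrapolated value = (8·A(h/2) − A(h)) / (8 − 1)
= (8·(-1.648520) − (-1.644896)) / 7
= -11.543264 / 7 = -1.649038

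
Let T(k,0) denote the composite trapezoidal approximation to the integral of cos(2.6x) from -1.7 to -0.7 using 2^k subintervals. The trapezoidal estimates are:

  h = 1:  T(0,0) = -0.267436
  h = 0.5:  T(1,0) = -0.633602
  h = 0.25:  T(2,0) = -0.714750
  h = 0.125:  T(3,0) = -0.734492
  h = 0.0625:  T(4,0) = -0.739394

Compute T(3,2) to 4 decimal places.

T(2,1) = -0.714750 + (-0.714750 − (-0.633602))/3 = -0.741799
T(3,1) = -0.734492 + (-0.734492 − (-0.714750))/3 = -0.741073
T(3,2) = -0.741073 + (-0.741073 − (-0.741799))/15 = -0.741025

-0.7410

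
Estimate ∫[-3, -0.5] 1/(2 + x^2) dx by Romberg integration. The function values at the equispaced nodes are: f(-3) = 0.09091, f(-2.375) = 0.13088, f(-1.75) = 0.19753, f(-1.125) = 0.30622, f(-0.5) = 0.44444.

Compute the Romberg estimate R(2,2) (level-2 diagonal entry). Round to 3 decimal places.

R(0,0) (trapezoid, 1 panel, h=2.5000): 0.66919
R(1,0) (trapezoid, 2 panels, h=1.2500): 0.58151
R(2,0) (trapezoid, 4 panels, h=0.6250): 0.56394
R(1,1) = 0.58151 + (0.58151 − 0.66919)/3 = 0.55228
R(2,1) = 0.56394 + (0.56394 − 0.58151)/3 = 0.55808
R(2,2) = 0.55808 + (0.55808 − 0.55228)/15 = 0.55847

0.558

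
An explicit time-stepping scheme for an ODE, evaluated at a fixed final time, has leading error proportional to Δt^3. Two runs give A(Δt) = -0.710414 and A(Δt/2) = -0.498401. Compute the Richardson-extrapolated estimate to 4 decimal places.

-0.4681

The leading error scales as Δt^3; refining by a factor of 2 reduces it by 2^3 = 8.
Extrapolated value = (8·A(Δt/2) − A(Δt)) / (8 − 1)
= (8·(-0.498401) − (-0.710414)) / 7
= -3.276794 / 7 = -0.468113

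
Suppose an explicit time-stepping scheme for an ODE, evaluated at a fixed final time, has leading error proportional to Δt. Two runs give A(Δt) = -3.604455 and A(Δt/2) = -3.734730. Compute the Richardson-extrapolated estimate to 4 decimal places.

The leading error scales as Δt; refining by a factor of 2 reduces it by 2^1 = 2.
Extrapolated value = (2·A(Δt/2) − A(Δt)) / (2 − 1)
= (2·(-3.734730) − (-3.604455)) / 1
= -3.865005 / 1 = -3.865005

-3.8650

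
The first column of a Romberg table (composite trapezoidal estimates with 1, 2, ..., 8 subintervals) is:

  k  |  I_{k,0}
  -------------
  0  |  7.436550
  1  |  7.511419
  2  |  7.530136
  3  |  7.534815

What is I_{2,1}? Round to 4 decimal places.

7.5364

Richardson extrapolation on the trapezoidal column (denominator 4−1=3):
I_{2,1} = 7.530136 + (7.530136 − 7.511419)/3 = 7.536375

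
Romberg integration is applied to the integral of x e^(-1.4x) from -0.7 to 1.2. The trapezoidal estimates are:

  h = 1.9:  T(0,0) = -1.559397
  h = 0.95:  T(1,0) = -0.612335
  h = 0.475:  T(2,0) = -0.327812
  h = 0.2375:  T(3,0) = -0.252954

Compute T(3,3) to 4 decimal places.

Richardson extrapolation on the trapezoidal column (denominator 4−1=3):
T(1,1) = (4·(-0.612335) − (-1.559397)) / 3 = -0.296648
T(2,1) = -0.327812 + (-0.327812 − (-0.612335))/3 = -0.232971
T(3,1) = -0.252954 + (-0.252954 − (-0.327812))/3 = -0.228001
T(2,2) = -0.232971 + (-0.232971 − (-0.296648))/15 = -0.228726
T(3,2) = -0.228001 + (-0.228001 − (-0.232971))/15 = -0.227670
T(3,3) = -0.227670 + (-0.227670 − (-0.228726))/63 = -0.227653

-0.2277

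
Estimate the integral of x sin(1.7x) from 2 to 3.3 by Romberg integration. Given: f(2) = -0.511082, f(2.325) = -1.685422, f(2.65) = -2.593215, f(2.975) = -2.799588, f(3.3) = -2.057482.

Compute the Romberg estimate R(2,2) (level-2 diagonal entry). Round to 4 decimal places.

-2.7823

R(0,0) (trapezoid, 1 panel, h=1.3000): -1.669567
R(1,0) (trapezoid, 2 panels, h=0.6500): -2.520373
R(2,0) (trapezoid, 4 panels, h=0.3250): -2.717815
R(1,1) = -2.520373 + (-2.520373 − (-1.669567))/3 = -2.803975
R(2,1) = -2.717815 + (-2.717815 − (-2.520373))/3 = -2.783629
R(2,2) = -2.783629 + (-2.783629 − (-2.803975))/15 = -2.782273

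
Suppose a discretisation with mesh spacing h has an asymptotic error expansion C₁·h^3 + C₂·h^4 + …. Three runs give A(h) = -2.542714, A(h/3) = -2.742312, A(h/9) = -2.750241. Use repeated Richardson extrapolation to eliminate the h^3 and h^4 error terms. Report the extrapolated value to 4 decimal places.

-2.7506

First eliminate the h^3 term (factor 3^3 = 27):
  B₁ = (27·(-2.742312) − (-2.542714))/26 = -2.749989
  B₂ = (27·(-2.750241) − (-2.742312))/26 = -2.750546
Then eliminate the h^4 term (factor 3^4 = 81):
  (81·(-2.750546) − (-2.749989))/80 = -2.750553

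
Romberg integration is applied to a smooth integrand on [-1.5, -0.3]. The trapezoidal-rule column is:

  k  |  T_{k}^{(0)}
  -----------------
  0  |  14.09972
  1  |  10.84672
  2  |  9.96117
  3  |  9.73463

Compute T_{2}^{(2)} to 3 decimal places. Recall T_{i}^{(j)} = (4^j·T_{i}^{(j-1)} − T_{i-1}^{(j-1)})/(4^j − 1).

9.660

Richardson extrapolation on the trapezoidal column (denominator 4−1=3):
T_{1}^{(1)} = 10.84672 + (10.84672 − 14.09972)/3 = 9.76239
T_{2}^{(1)} = 9.96117 + (9.96117 − 10.84672)/3 = 9.66599
T_{2}^{(2)} = (16·9.66599 − 9.76239) / 15 = 9.65956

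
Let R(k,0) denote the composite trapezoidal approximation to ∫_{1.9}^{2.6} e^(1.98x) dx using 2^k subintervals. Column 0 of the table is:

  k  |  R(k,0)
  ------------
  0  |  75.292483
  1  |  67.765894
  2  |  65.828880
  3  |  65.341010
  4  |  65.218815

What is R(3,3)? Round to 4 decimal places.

65.1781

R(1,1) = 67.765894 + (67.765894 − 75.292483)/3 = 65.257031
R(2,1) = (4·65.828880 − 67.765894) / 3 = 65.183209
R(3,1) = (4·65.341010 − 65.828880) / 3 = 65.178387
R(2,2) = 65.183209 + (65.183209 − 65.257031)/15 = 65.178288
R(3,2) = 65.178387 + (65.178387 − 65.183209)/15 = 65.178066
R(3,3) = (64·65.178066 − 65.178288) / 63 = 65.178062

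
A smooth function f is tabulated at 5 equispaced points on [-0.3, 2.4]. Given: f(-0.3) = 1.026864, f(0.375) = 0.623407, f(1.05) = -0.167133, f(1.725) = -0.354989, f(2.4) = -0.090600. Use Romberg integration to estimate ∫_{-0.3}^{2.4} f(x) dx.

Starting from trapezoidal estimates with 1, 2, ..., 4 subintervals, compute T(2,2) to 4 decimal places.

T(0,0) (trapezoid, 1 panel, h=2.7000): 1.263956
T(1,0) (trapezoid, 2 panels, h=1.3500): 0.406349
T(2,0) (trapezoid, 4 panels, h=0.6750): 0.384356
T(1,1) = 0.406349 + (0.406349 − 1.263956)/3 = 0.120480
T(2,1) = 0.384356 + (0.384356 − 0.406349)/3 = 0.377025
T(2,2) = 0.377025 + (0.377025 − 0.120480)/15 = 0.394128

0.3941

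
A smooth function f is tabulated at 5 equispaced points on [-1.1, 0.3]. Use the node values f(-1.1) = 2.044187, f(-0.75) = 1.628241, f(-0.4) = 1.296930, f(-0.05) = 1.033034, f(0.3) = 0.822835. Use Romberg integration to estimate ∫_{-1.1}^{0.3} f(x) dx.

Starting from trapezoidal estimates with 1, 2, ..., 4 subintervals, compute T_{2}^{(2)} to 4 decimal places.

T_{0}^{(0)} (trapezoid, 1 panel, h=1.4000): 2.006915
T_{1}^{(0)} (trapezoid, 2 panels, h=0.7000): 1.911309
T_{2}^{(0)} (trapezoid, 4 panels, h=0.3500): 1.887101
T_{1}^{(1)} = 1.911309 + (1.911309 − 2.006915)/3 = 1.879440
T_{2}^{(1)} = 1.887101 + (1.887101 − 1.911309)/3 = 1.879032
T_{2}^{(2)} = 1.879032 + (1.879032 − 1.879440)/15 = 1.879005

1.8790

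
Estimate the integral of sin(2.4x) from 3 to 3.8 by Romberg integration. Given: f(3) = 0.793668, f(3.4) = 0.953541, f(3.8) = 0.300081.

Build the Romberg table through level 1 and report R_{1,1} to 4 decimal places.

0.6544

R_{0,0} (trapezoid, 1 panel, h=0.8000): 0.437500
R_{1,0} (trapezoid, 2 panels, h=0.4000): 0.600166
R_{1,1} = 0.600166 + (0.600166 − 0.437500)/3 = 0.654388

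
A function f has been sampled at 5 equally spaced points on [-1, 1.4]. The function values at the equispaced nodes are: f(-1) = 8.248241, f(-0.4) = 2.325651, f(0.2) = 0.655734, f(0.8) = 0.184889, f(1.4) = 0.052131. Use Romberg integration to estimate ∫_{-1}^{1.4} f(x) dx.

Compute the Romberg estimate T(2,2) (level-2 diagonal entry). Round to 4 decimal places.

T(0,0) (trapezoid, 1 panel, h=2.4000): 9.960446
T(1,0) (trapezoid, 2 panels, h=1.2000): 5.767104
T(2,0) (trapezoid, 4 panels, h=0.6000): 4.389876
T(1,1) = 5.767104 + (5.767104 − 9.960446)/3 = 4.369323
T(2,1) = 4.389876 + (4.389876 − 5.767104)/3 = 3.930800
T(2,2) = 3.930800 + (3.930800 − 4.369323)/15 = 3.901565

3.9016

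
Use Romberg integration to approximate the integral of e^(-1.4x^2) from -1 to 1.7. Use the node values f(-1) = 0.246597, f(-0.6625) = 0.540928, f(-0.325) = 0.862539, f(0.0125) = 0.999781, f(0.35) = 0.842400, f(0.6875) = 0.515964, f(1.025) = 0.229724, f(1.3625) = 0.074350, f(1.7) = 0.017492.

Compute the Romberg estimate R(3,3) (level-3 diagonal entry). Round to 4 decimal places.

1.4244

R(0,0) (trapezoid, 1 panel, h=2.7000): 0.356520
R(1,0) (trapezoid, 2 panels, h=1.3500): 1.315500
R(2,0) (trapezoid, 4 panels, h=0.6750): 1.395028
R(3,0) (trapezoid, 8 panels, h=0.3375): 1.416734
R(1,1) = 1.315500 + (1.315500 − 0.356520)/3 = 1.635160
R(2,1) = 1.395028 + (1.395028 − 1.315500)/3 = 1.421537
R(3,1) = 1.416734 + (1.416734 − 1.395028)/3 = 1.423969
R(2,2) = 1.421537 + (1.421537 − 1.635160)/15 = 1.407295
R(3,2) = 1.423969 + (1.423969 − 1.421537)/15 = 1.424131
R(3,3) = 1.424131 + (1.424131 − 1.407295)/63 = 1.424398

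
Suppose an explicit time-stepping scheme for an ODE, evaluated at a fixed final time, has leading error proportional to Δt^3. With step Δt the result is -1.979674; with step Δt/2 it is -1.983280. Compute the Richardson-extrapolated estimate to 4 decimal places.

Extrapolated value = (8·A(Δt/2) − A(Δt)) / (8 − 1)
= (8·(-1.983280) − (-1.979674)) / 7
= -13.886566 / 7 = -1.983795

-1.9838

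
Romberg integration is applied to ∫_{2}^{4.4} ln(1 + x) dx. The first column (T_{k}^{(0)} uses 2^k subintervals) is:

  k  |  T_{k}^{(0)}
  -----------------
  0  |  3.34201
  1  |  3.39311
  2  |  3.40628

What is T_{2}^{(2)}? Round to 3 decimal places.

3.411

T_{1}^{(1)} = (4·3.39311 − 3.34201) / 3 = 3.41014
T_{2}^{(1)} = 3.40628 + (3.40628 − 3.39311)/3 = 3.41067
T_{2}^{(2)} = 3.41067 + (3.41067 − 3.41014)/15 = 3.41071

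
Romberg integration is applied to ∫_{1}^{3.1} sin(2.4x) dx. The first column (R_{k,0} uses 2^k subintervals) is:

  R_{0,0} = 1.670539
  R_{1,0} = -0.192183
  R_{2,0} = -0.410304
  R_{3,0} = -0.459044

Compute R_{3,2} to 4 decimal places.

-0.4748

Richardson extrapolation on the trapezoidal column (denominator 4−1=3):
R_{2,1} = (4·(-0.410304) − (-0.192183)) / 3 = -0.483011
R_{3,1} = (4·(-0.459044) − (-0.410304)) / 3 = -0.475291
R_{3,2} = -0.475291 + (-0.475291 − (-0.483011))/15 = -0.474776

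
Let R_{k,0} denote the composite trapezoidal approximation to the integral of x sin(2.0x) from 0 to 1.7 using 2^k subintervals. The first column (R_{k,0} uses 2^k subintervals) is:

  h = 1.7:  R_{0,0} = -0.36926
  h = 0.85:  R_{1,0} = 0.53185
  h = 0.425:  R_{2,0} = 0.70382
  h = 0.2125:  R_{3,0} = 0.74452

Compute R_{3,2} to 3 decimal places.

Richardson extrapolation on the trapezoidal column (denominator 4−1=3):
R_{2,1} = (4·0.70382 − 0.53185) / 3 = 0.76114
R_{3,1} = (4·0.74452 − 0.70382) / 3 = 0.75809
R_{3,2} = 0.75809 + (0.75809 − 0.76114)/15 = 0.75789

0.758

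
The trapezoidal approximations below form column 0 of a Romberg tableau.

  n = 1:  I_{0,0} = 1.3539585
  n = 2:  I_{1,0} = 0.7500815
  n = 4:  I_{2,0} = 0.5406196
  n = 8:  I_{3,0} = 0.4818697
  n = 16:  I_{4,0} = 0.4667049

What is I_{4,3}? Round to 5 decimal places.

0.46161

Richardson extrapolation on the trapezoidal column (denominator 4−1=3):
I_{2,1} = (4·0.5406196 − 0.7500815) / 3 = 0.4707990
I_{3,1} = 0.4818697 + (0.4818697 − 0.5406196)/3 = 0.4622864
I_{4,1} = (4·0.4667049 − 0.4818697) / 3 = 0.4616500
I_{3,2} = (16·0.4622864 − 0.4707990) / 15 = 0.4617189
I_{4,2} = (16·0.4616500 − 0.4622864) / 15 = 0.4616076
I_{4,3} = (64·0.4616076 − 0.4617189) / 63 = 0.4616058
(Column j=1 coincides with Simpson's rule on the same nodes.)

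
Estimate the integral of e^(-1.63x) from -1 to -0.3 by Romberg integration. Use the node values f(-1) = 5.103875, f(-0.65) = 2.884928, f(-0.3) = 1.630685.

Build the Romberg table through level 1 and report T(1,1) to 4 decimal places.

2.1320

T(0,0) (trapezoid, 1 panel, h=0.7000): 2.357096
T(1,0) (trapezoid, 2 panels, h=0.3500): 2.188273
T(1,1) = 2.188273 + (2.188273 − 2.357096)/3 = 2.131999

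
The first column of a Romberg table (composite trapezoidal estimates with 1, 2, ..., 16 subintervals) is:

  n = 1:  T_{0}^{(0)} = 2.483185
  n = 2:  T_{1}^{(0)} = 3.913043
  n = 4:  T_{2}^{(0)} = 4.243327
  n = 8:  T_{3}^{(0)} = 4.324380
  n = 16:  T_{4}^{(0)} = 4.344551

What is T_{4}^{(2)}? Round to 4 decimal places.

T_{3}^{(1)} = (4·4.324380 − 4.243327) / 3 = 4.351398
T_{4}^{(1)} = 4.344551 + (4.344551 − 4.324380)/3 = 4.351275
T_{4}^{(2)} = (16·4.351275 − 4.351398) / 15 = 4.351267
(Column j=1 coincides with Simpson's rule on the same nodes.)

4.3513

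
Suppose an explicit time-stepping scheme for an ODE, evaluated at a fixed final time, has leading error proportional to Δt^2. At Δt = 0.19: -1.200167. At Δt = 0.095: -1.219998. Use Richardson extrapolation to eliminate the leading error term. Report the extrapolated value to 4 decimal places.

The leading error scales as Δt^2; refining by a factor of 2 reduces it by 2^2 = 4.
Extrapolated value = (4·A(Δt/2) − A(Δt)) / (4 − 1)
= (4·(-1.219998) − (-1.200167)) / 3
= -3.679825 / 3 = -1.226608

-1.2266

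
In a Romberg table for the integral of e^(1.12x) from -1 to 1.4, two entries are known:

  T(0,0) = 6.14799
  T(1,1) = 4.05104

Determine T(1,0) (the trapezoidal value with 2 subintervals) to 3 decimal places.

4.575

From T(1,1) = (4·T(1,0) − T(0,0))/3, solve for T(1,0):
4·T(1,0) = 3·4.05104 + 6.14799 = 18.30111
T(1,0) = 4.57528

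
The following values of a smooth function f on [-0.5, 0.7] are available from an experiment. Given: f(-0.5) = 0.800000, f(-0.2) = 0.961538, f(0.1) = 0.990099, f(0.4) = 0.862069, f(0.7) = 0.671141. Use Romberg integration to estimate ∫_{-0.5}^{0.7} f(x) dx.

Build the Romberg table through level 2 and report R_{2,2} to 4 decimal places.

R_{0,0} (trapezoid, 1 panel, h=1.2000): 0.882685
R_{1,0} (trapezoid, 2 panels, h=0.6000): 1.035402
R_{2,0} (trapezoid, 4 panels, h=0.3000): 1.064783
R_{1,1} = 1.035402 + (1.035402 − 0.882685)/3 = 1.086308
R_{2,1} = 1.064783 + (1.064783 − 1.035402)/3 = 1.074577
R_{2,2} = 1.074577 + (1.074577 − 1.086308)/15 = 1.073795

1.0738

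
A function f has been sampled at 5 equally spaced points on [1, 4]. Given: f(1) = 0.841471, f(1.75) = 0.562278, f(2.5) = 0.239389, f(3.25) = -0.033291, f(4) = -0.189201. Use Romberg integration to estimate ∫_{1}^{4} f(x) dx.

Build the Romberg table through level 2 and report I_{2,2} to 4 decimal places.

I_{0,0} (trapezoid, 1 panel, h=3.0000): 0.978405
I_{1,0} (trapezoid, 2 panels, h=1.5000): 0.848286
I_{2,0} (trapezoid, 4 panels, h=0.7500): 0.820883
I_{1,1} = 0.848286 + (0.848286 − 0.978405)/3 = 0.804913
I_{2,1} = 0.820883 + (0.820883 − 0.848286)/3 = 0.811749
I_{2,2} = 0.811749 + (0.811749 − 0.804913)/15 = 0.812205

0.8122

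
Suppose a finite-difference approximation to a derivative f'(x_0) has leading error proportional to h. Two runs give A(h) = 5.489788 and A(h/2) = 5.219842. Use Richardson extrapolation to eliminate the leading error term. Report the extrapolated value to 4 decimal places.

4.9499

Extrapolated value = (2·A(h/2) − A(h)) / (2 − 1)
= (2·5.219842 − 5.489788) / 1
= 4.949896 / 1 = 4.949896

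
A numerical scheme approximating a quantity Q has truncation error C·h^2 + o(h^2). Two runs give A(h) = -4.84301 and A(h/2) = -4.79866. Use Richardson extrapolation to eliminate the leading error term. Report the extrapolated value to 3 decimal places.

The leading error scales as h^2; refining by a factor of 2 reduces it by 2^2 = 4.
Extrapolated value = (4·A(h/2) − A(h)) / (4 − 1)
= (4·(-4.79866) − (-4.84301)) / 3
= -14.35163 / 3 = -4.78388

-4.784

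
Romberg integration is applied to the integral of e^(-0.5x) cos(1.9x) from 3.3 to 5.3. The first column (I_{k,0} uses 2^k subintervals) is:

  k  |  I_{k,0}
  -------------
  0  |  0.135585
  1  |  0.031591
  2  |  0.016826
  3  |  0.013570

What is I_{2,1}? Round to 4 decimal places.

Richardson extrapolation on the trapezoidal column (denominator 4−1=3):
I_{2,1} = (4·0.016826 − 0.031591) / 3 = 0.011904

0.0119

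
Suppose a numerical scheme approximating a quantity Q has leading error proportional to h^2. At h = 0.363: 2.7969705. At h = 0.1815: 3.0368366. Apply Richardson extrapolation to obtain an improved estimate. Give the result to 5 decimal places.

The leading error scales as h^2; refining by a factor of 2 reduces it by 2^2 = 4.
Extrapolated value = (4·A(h/2) − A(h)) / (4 − 1)
= (4·3.0368366 − 2.7969705) / 3
= 9.3503759 / 3 = 3.1167920

3.11679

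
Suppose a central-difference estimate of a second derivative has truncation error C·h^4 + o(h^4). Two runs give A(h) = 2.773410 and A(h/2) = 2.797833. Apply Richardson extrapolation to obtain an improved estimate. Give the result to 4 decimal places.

2.7995

The leading error scales as h^4; refining by a factor of 2 reduces it by 2^4 = 16.
Extrapolated value = (16·A(h/2) − A(h)) / (16 − 1)
= (16·2.797833 − 2.773410) / 15
= 41.991918 / 15 = 2.799461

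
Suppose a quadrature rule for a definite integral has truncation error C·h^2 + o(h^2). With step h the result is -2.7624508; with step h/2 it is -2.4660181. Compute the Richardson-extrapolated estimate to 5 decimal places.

-2.36721

The leading error scales as h^2; refining by a factor of 2 reduces it by 2^2 = 4.
Extrapolated value = (4·A(h/2) − A(h)) / (4 − 1)
= (4·(-2.4660181) − (-2.7624508)) / 3
= -7.1016216 / 3 = -2.3672072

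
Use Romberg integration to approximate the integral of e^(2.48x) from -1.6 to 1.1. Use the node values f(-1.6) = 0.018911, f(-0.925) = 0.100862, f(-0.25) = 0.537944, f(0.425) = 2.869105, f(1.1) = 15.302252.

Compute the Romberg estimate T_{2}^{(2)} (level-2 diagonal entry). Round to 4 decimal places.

6.2623

T_{0}^{(0)} (trapezoid, 1 panel, h=2.7000): 20.683570
T_{1}^{(0)} (trapezoid, 2 panels, h=1.3500): 11.068009
T_{2}^{(0)} (trapezoid, 4 panels, h=0.6750): 7.538732
T_{1}^{(1)} = 11.068009 + (11.068009 − 20.683570)/3 = 7.862822
T_{2}^{(1)} = 7.538732 + (7.538732 − 11.068009)/3 = 6.362306
T_{2}^{(2)} = 6.362306 + (6.362306 − 7.862822)/15 = 6.262272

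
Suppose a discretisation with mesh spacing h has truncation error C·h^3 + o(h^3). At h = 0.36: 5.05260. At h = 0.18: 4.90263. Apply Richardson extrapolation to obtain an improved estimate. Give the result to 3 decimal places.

4.881

Extrapolated value = (8·A(h/2) − A(h)) / (8 − 1)
= (8·4.90263 − 5.05260) / 7
= 34.16844 / 7 = 4.88121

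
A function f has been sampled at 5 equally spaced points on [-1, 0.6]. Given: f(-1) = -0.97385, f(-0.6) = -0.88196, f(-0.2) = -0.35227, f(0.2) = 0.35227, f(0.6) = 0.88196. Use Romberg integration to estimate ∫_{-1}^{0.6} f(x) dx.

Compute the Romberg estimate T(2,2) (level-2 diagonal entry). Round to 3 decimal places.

-0.388

T(0,0) (trapezoid, 1 panel, h=1.6000): -0.07351
T(1,0) (trapezoid, 2 panels, h=0.8000): -0.31857
T(2,0) (trapezoid, 4 panels, h=0.4000): -0.37116
T(1,1) = -0.31857 + (-0.31857 − (-0.07351))/3 = -0.40026
T(2,1) = -0.37116 + (-0.37116 − (-0.31857))/3 = -0.38869
T(2,2) = -0.38869 + (-0.38869 − (-0.40026))/15 = -0.38792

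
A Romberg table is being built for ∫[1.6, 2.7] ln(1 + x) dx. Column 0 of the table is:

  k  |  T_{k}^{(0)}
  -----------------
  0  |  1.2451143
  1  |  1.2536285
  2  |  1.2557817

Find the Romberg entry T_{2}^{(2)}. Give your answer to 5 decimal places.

Richardson extrapolation on the trapezoidal column (denominator 4−1=3):
T_{1}^{(1)} = (4·1.2536285 − 1.2451143) / 3 = 1.2564666
T_{2}^{(1)} = (4·1.2557817 − 1.2536285) / 3 = 1.2564994
T_{2}^{(2)} = (16·1.2564994 − 1.2564666) / 15 = 1.2565016

1.25650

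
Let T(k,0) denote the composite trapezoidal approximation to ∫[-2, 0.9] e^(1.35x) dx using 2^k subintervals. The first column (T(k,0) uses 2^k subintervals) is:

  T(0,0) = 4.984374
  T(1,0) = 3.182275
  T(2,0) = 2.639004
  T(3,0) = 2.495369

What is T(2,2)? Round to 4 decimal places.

Richardson extrapolation on the trapezoidal column (denominator 4−1=3):
T(1,1) = 3.182275 + (3.182275 − 4.984374)/3 = 2.581575
T(2,1) = (4·2.639004 − 3.182275) / 3 = 2.457914
T(2,2) = 2.457914 + (2.457914 − 2.581575)/15 = 2.449670
(Column j=1 coincides with Simpson's rule on the same nodes.)

2.4497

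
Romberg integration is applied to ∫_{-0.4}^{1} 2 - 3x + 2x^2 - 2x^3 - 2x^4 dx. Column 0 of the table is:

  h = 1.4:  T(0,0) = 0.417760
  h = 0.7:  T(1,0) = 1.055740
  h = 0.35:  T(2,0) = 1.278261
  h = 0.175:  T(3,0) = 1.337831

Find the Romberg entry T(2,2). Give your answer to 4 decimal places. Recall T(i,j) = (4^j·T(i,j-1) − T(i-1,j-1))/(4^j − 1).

Richardson extrapolation on the trapezoidal column (denominator 4−1=3):
T(1,1) = 1.055740 + (1.055740 − 0.417760)/3 = 1.268400
T(2,1) = 1.278261 + (1.278261 − 1.055740)/3 = 1.352435
T(2,2) = 1.352435 + (1.352435 − 1.268400)/15 = 1.358037

1.3580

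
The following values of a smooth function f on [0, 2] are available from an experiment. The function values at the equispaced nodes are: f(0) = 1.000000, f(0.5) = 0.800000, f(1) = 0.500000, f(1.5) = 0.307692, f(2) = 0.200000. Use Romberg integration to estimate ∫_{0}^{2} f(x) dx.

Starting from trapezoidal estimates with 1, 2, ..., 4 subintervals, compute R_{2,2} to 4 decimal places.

R_{0,0} (trapezoid, 1 panel, h=2.0000): 1.200000
R_{1,0} (trapezoid, 2 panels, h=1.0000): 1.100000
R_{2,0} (trapezoid, 4 panels, h=0.5000): 1.103846
R_{1,1} = 1.100000 + (1.100000 − 1.200000)/3 = 1.066667
R_{2,1} = 1.103846 + (1.103846 − 1.100000)/3 = 1.105128
R_{2,2} = 1.105128 + (1.105128 − 1.066667)/15 = 1.107692

1.1077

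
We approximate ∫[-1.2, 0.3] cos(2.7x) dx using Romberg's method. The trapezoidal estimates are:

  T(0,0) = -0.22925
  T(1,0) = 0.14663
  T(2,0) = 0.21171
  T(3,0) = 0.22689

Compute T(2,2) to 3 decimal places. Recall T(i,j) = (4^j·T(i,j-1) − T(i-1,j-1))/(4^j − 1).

T(1,1) = (4·0.14663 − (-0.22925)) / 3 = 0.27192
T(2,1) = (4·0.21171 − 0.14663) / 3 = 0.23340
T(2,2) = (16·0.23340 − 0.27192) / 15 = 0.23083

0.231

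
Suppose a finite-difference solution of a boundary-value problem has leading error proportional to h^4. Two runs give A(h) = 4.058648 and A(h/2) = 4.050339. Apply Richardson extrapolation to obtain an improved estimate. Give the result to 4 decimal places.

The leading error scales as h^4; refining by a factor of 2 reduces it by 2^4 = 16.
Extrapolated value = (16·A(h/2) − A(h)) / (16 − 1)
= (16·4.050339 − 4.058648) / 15
= 60.746776 / 15 = 4.049785

4.0498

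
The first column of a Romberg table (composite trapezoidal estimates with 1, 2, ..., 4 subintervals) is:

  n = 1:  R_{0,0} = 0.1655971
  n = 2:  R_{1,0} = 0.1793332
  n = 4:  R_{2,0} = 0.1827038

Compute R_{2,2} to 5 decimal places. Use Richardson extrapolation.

0.18382

Richardson extrapolation on the trapezoidal column (denominator 4−1=3):
R_{1,1} = 0.1793332 + (0.1793332 − 0.1655971)/3 = 0.1839119
R_{2,1} = 0.1827038 + (0.1827038 − 0.1793332)/3 = 0.1838273
R_{2,2} = 0.1838273 + (0.1838273 − 0.1839119)/15 = 0.1838217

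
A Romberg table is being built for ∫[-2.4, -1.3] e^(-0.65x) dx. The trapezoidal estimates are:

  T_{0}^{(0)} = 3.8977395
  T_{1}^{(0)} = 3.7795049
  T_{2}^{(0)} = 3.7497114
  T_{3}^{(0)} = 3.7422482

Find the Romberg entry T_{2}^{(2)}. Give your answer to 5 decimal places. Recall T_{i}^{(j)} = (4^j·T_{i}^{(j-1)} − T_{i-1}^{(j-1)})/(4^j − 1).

3.73976

Richardson extrapolation on the trapezoidal column (denominator 4−1=3):
T_{1}^{(1)} = (4·3.7795049 − 3.8977395) / 3 = 3.7400934
T_{2}^{(1)} = 3.7497114 + (3.7497114 − 3.7795049)/3 = 3.7397802
T_{2}^{(2)} = (16·3.7397802 − 3.7400934) / 15 = 3.7397593
(Column j=1 coincides with Simpson's rule on the same nodes.)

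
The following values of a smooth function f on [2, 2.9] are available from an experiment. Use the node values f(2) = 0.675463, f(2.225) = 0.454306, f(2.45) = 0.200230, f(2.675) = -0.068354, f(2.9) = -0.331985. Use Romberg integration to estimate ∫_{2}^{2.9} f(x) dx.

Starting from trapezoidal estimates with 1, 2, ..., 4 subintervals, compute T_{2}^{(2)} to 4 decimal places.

T_{0}^{(0)} (trapezoid, 1 panel, h=0.9000): 0.154565
T_{1}^{(0)} (trapezoid, 2 panels, h=0.4500): 0.167386
T_{2}^{(0)} (trapezoid, 4 panels, h=0.2250): 0.170532
T_{1}^{(1)} = 0.167386 + (0.167386 − 0.154565)/3 = 0.171660
T_{2}^{(1)} = 0.170532 + (0.170532 − 0.167386)/3 = 0.171581
T_{2}^{(2)} = 0.171581 + (0.171581 − 0.171660)/15 = 0.171576

0.1716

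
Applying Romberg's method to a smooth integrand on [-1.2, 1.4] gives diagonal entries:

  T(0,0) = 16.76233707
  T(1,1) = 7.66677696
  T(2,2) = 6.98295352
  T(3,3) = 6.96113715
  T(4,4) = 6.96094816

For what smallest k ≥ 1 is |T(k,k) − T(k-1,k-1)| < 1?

|T(1,1) − T(0,0)| = 9.09556011 ≥ 1
|T(2,2) − T(1,1)| = 0.68382344 < 1

k = 2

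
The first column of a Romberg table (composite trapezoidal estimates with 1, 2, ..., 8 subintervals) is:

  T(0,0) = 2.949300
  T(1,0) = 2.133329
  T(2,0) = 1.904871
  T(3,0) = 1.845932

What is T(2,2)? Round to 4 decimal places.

1.8265

Richardson extrapolation on the trapezoidal column (denominator 4−1=3):
T(1,1) = 2.133329 + (2.133329 − 2.949300)/3 = 1.861339
T(2,1) = 1.904871 + (1.904871 − 2.133329)/3 = 1.828718
T(2,2) = 1.828718 + (1.828718 − 1.861339)/15 = 1.826543
(Column j=1 coincides with Simpson's rule on the same nodes.)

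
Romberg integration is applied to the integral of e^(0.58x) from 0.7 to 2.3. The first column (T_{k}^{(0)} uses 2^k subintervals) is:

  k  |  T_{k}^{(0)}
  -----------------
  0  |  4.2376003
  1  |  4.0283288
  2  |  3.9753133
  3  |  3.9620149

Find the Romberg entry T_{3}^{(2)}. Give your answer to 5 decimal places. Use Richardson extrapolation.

Richardson extrapolation on the trapezoidal column (denominator 4−1=3):
T_{2}^{(1)} = (4·3.9753133 − 4.0283288) / 3 = 3.9576415
T_{3}^{(1)} = (4·3.9620149 − 3.9753133) / 3 = 3.9575821
T_{3}^{(2)} = (16·3.9575821 − 3.9576415) / 15 = 3.9575781

3.95758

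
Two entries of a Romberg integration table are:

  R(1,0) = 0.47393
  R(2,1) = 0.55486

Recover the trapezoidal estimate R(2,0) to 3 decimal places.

0.535

From R(2,1) = (4·R(2,0) − R(1,0))/3, solve for R(2,0):
4·R(2,0) = 3·0.55486 + 0.47393 = 2.13851
R(2,0) = 0.53463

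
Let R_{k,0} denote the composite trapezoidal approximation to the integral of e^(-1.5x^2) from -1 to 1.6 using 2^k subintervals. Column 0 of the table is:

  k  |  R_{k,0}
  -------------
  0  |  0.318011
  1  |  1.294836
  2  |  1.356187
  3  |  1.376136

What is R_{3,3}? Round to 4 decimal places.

1.3836

R_{1,1} = (4·1.294836 − 0.318011) / 3 = 1.620444
R_{2,1} = (4·1.356187 − 1.294836) / 3 = 1.376637
R_{3,1} = 1.376136 + (1.376136 − 1.356187)/3 = 1.382786
R_{2,2} = 1.376637 + (1.376637 − 1.620444)/15 = 1.360383
R_{3,2} = 1.382786 + (1.382786 − 1.376637)/15 = 1.383196
R_{3,3} = (64·1.383196 − 1.360383) / 63 = 1.383558
(Column j=1 coincides with Simpson's rule on the same nodes.)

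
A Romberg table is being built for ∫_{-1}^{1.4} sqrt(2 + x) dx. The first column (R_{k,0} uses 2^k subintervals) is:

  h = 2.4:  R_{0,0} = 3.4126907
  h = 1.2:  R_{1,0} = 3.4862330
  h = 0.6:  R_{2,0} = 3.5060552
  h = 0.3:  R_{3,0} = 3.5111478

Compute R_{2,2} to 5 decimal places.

3.51279

Richardson extrapolation on the trapezoidal column (denominator 4−1=3):
R_{1,1} = (4·3.4862330 − 3.4126907) / 3 = 3.5107471
R_{2,1} = (4·3.5060552 − 3.4862330) / 3 = 3.5126626
R_{2,2} = 3.5126626 + (3.5126626 − 3.5107471)/15 = 3.5127903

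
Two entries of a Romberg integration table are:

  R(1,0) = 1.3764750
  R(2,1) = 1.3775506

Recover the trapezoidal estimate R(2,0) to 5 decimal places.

1.37728

From R(2,1) = (4·R(2,0) − R(1,0))/3, solve for R(2,0):
4·R(2,0) = 3·1.3775506 + 1.3764750 = 5.5091268
R(2,0) = 1.3772817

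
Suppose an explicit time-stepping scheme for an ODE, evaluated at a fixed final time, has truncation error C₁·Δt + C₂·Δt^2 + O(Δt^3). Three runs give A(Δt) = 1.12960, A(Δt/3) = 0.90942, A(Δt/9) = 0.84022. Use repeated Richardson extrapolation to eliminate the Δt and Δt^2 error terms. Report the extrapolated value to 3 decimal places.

0.806

First eliminate the Δt term (factor 3^1 = 3):
  B₁ = (3·0.90942 − 1.12960)/2 = 0.79933
  B₂ = (3·0.84022 − 0.90942)/2 = 0.80562
Then eliminate the Δt^2 term (factor 3^2 = 9):
  (9·0.80562 − 0.79933)/8 = 0.80641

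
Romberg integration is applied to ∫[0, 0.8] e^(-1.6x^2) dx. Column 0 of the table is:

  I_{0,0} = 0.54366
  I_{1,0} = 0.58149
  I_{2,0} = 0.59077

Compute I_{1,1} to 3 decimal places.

0.594

I_{1,1} = (4·0.58149 − 0.54366) / 3 = 0.59410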